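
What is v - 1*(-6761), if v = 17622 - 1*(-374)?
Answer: 24757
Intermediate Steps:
v = 17996 (v = 17622 + 374 = 17996)
v - 1*(-6761) = 17996 - 1*(-6761) = 17996 + 6761 = 24757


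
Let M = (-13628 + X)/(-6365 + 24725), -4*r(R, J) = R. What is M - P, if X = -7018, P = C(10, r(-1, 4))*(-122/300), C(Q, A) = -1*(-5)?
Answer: 309/340 ≈ 0.90882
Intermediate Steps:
r(R, J) = -R/4
C(Q, A) = 5
P = -61/30 (P = 5*(-122/300) = 5*(-122*1/300) = 5*(-61/150) = -61/30 ≈ -2.0333)
M = -1147/1020 (M = (-13628 - 7018)/(-6365 + 24725) = -20646/18360 = -20646*1/18360 = -1147/1020 ≈ -1.1245)
M - P = -1147/1020 - 1*(-61/30) = -1147/1020 + 61/30 = 309/340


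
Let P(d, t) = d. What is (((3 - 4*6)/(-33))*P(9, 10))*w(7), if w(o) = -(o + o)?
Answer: -882/11 ≈ -80.182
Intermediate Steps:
w(o) = -2*o
(((3 - 4*6)/(-33))*P(9, 10))*w(7) = (((3 - 4*6)/(-33))*9)*(-2*7) = (((3 - 24)*(-1/33))*9)*(-14) = (-21*(-1/33)*9)*(-14) = ((7/11)*9)*(-14) = (63/11)*(-14) = -882/11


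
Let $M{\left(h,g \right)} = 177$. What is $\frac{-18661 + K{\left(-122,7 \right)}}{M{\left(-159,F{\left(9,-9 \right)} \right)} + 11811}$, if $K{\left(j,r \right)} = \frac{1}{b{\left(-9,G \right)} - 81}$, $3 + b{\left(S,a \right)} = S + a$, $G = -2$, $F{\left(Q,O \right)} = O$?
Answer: $- \frac{147733}{94905} \approx -1.5566$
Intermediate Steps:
$b{\left(S,a \right)} = -3 + S + a$ ($b{\left(S,a \right)} = -3 + \left(S + a\right) = -3 + S + a$)
$K{\left(j,r \right)} = - \frac{1}{95}$ ($K{\left(j,r \right)} = \frac{1}{\left(-3 - 9 - 2\right) - 81} = \frac{1}{-14 - 81} = \frac{1}{-95} = - \frac{1}{95}$)
$\frac{-18661 + K{\left(-122,7 \right)}}{M{\left(-159,F{\left(9,-9 \right)} \right)} + 11811} = \frac{-18661 - \frac{1}{95}}{177 + 11811} = - \frac{1772796}{95 \cdot 11988} = \left(- \frac{1772796}{95}\right) \frac{1}{11988} = - \frac{147733}{94905}$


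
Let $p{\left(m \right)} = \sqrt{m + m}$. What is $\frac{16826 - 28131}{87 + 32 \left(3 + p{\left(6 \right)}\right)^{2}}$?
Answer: $- \frac{2860165}{44571} + \frac{1447040 \sqrt{3}}{44571} \approx -7.9383$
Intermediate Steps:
$p{\left(m \right)} = \sqrt{2} \sqrt{m}$ ($p{\left(m \right)} = \sqrt{2 m} = \sqrt{2} \sqrt{m}$)
$\frac{16826 - 28131}{87 + 32 \left(3 + p{\left(6 \right)}\right)^{2}} = \frac{16826 - 28131}{87 + 32 \left(3 + \sqrt{2} \sqrt{6}\right)^{2}} = \frac{16826 - 28131}{87 + 32 \left(3 + 2 \sqrt{3}\right)^{2}} = - \frac{11305}{87 + 32 \left(3 + 2 \sqrt{3}\right)^{2}}$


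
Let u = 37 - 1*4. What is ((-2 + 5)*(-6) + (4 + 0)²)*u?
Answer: -66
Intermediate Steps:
u = 33 (u = 37 - 4 = 33)
((-2 + 5)*(-6) + (4 + 0)²)*u = ((-2 + 5)*(-6) + (4 + 0)²)*33 = (3*(-6) + 4²)*33 = (-18 + 16)*33 = -2*33 = -66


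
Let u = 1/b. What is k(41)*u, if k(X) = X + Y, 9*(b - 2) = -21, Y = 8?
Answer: -147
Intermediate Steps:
b = -1/3 (b = 2 + (1/9)*(-21) = 2 - 7/3 = -1/3 ≈ -0.33333)
u = -3 (u = 1/(-1/3) = -3)
k(X) = 8 + X (k(X) = X + 8 = 8 + X)
k(41)*u = (8 + 41)*(-3) = 49*(-3) = -147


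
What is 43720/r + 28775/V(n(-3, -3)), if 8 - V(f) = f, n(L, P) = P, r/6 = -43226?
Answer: 1865621995/713229 ≈ 2615.7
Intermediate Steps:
r = -259356 (r = 6*(-43226) = -259356)
V(f) = 8 - f
43720/r + 28775/V(n(-3, -3)) = 43720/(-259356) + 28775/(8 - 1*(-3)) = 43720*(-1/259356) + 28775/(8 + 3) = -10930/64839 + 28775/11 = 1865621995/713229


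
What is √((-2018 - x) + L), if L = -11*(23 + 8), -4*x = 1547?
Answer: 7*I*√161/2 ≈ 44.41*I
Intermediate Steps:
x = -1547/4 (x = -¼*1547 = -1547/4 ≈ -386.75)
L = -341 (L = -11*31 = -341)
√((-2018 - x) + L) = √((-2018 - 1*(-1547/4)) - 341) = √((-2018 + 1547/4) - 341) = √(-6525/4 - 341) = √(-7889/4) = 7*I*√161/2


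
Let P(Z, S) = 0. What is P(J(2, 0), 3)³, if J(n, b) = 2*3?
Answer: 0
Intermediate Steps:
J(n, b) = 6
P(J(2, 0), 3)³ = 0³ = 0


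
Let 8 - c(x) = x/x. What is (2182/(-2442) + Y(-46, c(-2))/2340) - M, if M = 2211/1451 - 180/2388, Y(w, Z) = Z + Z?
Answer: -321191252669/137499386310 ≈ -2.3359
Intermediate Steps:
c(x) = 7 (c(x) = 8 - x/x = 8 - 1*1 = 8 - 1 = 7)
Y(w, Z) = 2*Z
M = 418224/288749 (M = 2211*(1/1451) - 180*1/2388 = 2211/1451 - 15/199 = 418224/288749 ≈ 1.4484)
(2182/(-2442) + Y(-46, c(-2))/2340) - M = (2182/(-2442) + (2*7)/2340) - 1*418224/288749 = (2182*(-1/2442) + 14*(1/2340)) - 418224/288749 = (-1091/1221 + 7/1170) - 418224/288749 = -422641/476190 - 418224/288749 = -321191252669/137499386310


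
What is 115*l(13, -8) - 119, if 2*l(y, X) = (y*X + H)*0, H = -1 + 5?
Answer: -119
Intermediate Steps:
H = 4
l(y, X) = 0 (l(y, X) = ((y*X + 4)*0)/2 = ((X*y + 4)*0)/2 = ((4 + X*y)*0)/2 = (½)*0 = 0)
115*l(13, -8) - 119 = 115*0 - 119 = 0 - 119 = -119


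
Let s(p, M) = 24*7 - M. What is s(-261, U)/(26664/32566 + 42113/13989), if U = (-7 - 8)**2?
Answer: -12983624559/872227327 ≈ -14.886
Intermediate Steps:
U = 225 (U = (-15)**2 = 225)
s(p, M) = 168 - M
s(-261, U)/(26664/32566 + 42113/13989) = (168 - 1*225)/(26664/32566 + 42113/13989) = (168 - 225)/(26664*(1/32566) + 42113*(1/13989)) = -57/(13332/16283 + 42113/13989) = -57/872227327/227782887 = -57*227782887/872227327 = -12983624559/872227327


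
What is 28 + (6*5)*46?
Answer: 1408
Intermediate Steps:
28 + (6*5)*46 = 28 + 30*46 = 28 + 1380 = 1408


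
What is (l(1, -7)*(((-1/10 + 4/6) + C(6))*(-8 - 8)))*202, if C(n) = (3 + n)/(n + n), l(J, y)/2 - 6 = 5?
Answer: -1404304/15 ≈ -93620.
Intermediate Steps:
l(J, y) = 22 (l(J, y) = 12 + 2*5 = 12 + 10 = 22)
C(n) = (3 + n)/(2*n) (C(n) = (3 + n)/((2*n)) = (3 + n)*(1/(2*n)) = (3 + n)/(2*n))
(l(1, -7)*(((-1/10 + 4/6) + C(6))*(-8 - 8)))*202 = (22*(((-1/10 + 4/6) + (1/2)*(3 + 6)/6)*(-8 - 8)))*202 = (22*(((-1*1/10 + 4*(1/6)) + (1/2)*(1/6)*9)*(-16)))*202 = (22*(((-1/10 + 2/3) + 3/4)*(-16)))*202 = (22*((17/30 + 3/4)*(-16)))*202 = (22*((79/60)*(-16)))*202 = (22*(-316/15))*202 = -6952/15*202 = -1404304/15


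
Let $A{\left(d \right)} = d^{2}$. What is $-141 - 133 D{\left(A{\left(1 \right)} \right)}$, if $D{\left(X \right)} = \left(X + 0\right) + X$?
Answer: $-407$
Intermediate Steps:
$D{\left(X \right)} = 2 X$ ($D{\left(X \right)} = X + X = 2 X$)
$-141 - 133 D{\left(A{\left(1 \right)} \right)} = -141 - 133 \cdot 2 \cdot 1^{2} = -141 - 133 \cdot 2 \cdot 1 = -141 - 266 = -407$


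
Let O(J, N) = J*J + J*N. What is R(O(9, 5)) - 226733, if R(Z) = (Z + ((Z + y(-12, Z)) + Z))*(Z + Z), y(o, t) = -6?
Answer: -132989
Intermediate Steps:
O(J, N) = J² + J*N
R(Z) = 2*Z*(-6 + 3*Z) (R(Z) = (Z + ((Z - 6) + Z))*(Z + Z) = (Z + ((-6 + Z) + Z))*(2*Z) = (Z + (-6 + 2*Z))*(2*Z) = (-6 + 3*Z)*(2*Z) = 2*Z*(-6 + 3*Z))
R(O(9, 5)) - 226733 = 6*(9*(9 + 5))*(-2 + 9*(9 + 5)) - 226733 = 6*(9*14)*(-2 + 9*14) - 226733 = 6*126*(-2 + 126) - 226733 = 6*126*124 - 226733 = 93744 - 226733 = -132989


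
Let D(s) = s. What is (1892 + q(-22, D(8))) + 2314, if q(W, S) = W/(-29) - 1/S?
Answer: 975939/232 ≈ 4206.6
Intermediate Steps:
q(W, S) = -1/S - W/29 (q(W, S) = W*(-1/29) - 1/S = -W/29 - 1/S = -1/S - W/29)
(1892 + q(-22, D(8))) + 2314 = (1892 + (-1/8 - 1/29*(-22))) + 2314 = (1892 + (-1*⅛ + 22/29)) + 2314 = (1892 + (-⅛ + 22/29)) + 2314 = (1892 + 147/232) + 2314 = 439091/232 + 2314 = 975939/232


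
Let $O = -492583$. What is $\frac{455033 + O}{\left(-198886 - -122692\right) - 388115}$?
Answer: $\frac{37550}{464309} \approx 0.080873$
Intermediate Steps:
$\frac{455033 + O}{\left(-198886 - -122692\right) - 388115} = \frac{455033 - 492583}{\left(-198886 - -122692\right) - 388115} = - \frac{37550}{\left(-198886 + 122692\right) - 388115} = - \frac{37550}{-76194 - 388115} = - \frac{37550}{-464309} = \left(-37550\right) \left(- \frac{1}{464309}\right) = \frac{37550}{464309}$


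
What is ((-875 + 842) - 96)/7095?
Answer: -1/55 ≈ -0.018182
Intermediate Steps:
((-875 + 842) - 96)/7095 = (-33 - 96)*(1/7095) = -129*1/7095 = -1/55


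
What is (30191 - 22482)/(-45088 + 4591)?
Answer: -7709/40497 ≈ -0.19036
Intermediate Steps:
(30191 - 22482)/(-45088 + 4591) = 7709/(-40497) = 7709*(-1/40497) = -7709/40497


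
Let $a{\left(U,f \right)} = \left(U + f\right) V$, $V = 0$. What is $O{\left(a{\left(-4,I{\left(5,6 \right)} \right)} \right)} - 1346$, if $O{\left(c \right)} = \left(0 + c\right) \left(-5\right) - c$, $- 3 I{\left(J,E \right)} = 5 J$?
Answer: $-1346$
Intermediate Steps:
$I{\left(J,E \right)} = - \frac{5 J}{3}$
$a{\left(U,f \right)} = 0$ ($a{\left(U,f \right)} = \left(U + f\right) 0 = 0$)
$O{\left(c \right)} = - 6 c$ ($O{\left(c \right)} = c \left(-5\right) - c = - 5 c - c = - 6 c$)
$O{\left(a{\left(-4,I{\left(5,6 \right)} \right)} \right)} - 1346 = \left(-6\right) 0 - 1346 = 0 - 1346 = -1346$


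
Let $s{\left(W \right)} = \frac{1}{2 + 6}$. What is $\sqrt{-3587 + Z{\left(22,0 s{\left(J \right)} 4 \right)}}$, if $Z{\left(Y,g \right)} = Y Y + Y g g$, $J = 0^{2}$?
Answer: $i \sqrt{3103} \approx 55.705 i$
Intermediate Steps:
$J = 0$
$s{\left(W \right)} = \frac{1}{8}$
$Z{\left(Y,g \right)} = Y^{2} + Y g^{2}$
$\sqrt{-3587 + Z{\left(22,0 s{\left(J \right)} 4 \right)}} = \sqrt{-3587 + 22 \left(22 + \left(0 \cdot \frac{1}{8} \cdot 4\right)^{2}\right)} = \sqrt{-3587 + 22 \left(22 + \left(0 \cdot 4\right)^{2}\right)} = \sqrt{-3587 + 22 \left(22 + 0^{2}\right)} = \sqrt{-3587 + 22 \left(22 + 0\right)} = \sqrt{-3587 + 22 \cdot 22} = \sqrt{-3587 + 484} = \sqrt{-3103} = i \sqrt{3103}$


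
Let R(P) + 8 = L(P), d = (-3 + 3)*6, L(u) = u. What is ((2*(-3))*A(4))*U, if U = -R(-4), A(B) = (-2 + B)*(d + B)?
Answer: -576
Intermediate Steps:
d = 0 (d = 0*6 = 0)
R(P) = -8 + P
A(B) = B*(-2 + B) (A(B) = (-2 + B)*(0 + B) = (-2 + B)*B = B*(-2 + B))
U = 12 (U = -(-8 - 4) = -1*(-12) = 12)
((2*(-3))*A(4))*U = ((2*(-3))*(4*(-2 + 4)))*12 = -24*2*12 = -6*8*12 = -48*12 = -576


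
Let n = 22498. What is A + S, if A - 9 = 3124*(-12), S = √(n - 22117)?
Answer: -37479 + √381 ≈ -37460.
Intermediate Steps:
S = √381 (S = √(22498 - 22117) = √381 ≈ 19.519)
A = -37479 (A = 9 + 3124*(-12) = 9 - 37488 = -37479)
A + S = -37479 + √381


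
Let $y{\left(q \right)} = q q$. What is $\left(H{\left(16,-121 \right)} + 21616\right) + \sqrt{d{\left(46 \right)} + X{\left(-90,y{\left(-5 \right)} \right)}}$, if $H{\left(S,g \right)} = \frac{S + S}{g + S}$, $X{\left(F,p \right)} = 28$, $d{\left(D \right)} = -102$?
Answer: $\frac{2269648}{105} + i \sqrt{74} \approx 21616.0 + 8.6023 i$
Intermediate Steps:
$y{\left(q \right)} = q^{2}$
$H{\left(S,g \right)} = \frac{2 S}{S + g}$
$\left(H{\left(16,-121 \right)} + 21616\right) + \sqrt{d{\left(46 \right)} + X{\left(-90,y{\left(-5 \right)} \right)}} = \left(2 \cdot 16 \frac{1}{16 - 121} + 21616\right) + \sqrt{-102 + 28} = \left(2 \cdot 16 \frac{1}{-105} + 21616\right) + \sqrt{-74} = \left(2 \cdot 16 \left(- \frac{1}{105}\right) + 21616\right) + i \sqrt{74} = \left(- \frac{32}{105} + 21616\right) + i \sqrt{74} = \frac{2269648}{105} + i \sqrt{74}$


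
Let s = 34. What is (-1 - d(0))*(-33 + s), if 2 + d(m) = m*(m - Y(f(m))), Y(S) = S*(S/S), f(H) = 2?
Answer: 1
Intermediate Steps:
Y(S) = S (Y(S) = S*1 = S)
d(m) = -2 + m*(-2 + m) (d(m) = -2 + m*(m - 1*2) = -2 + m*(m - 2) = -2 + m*(-2 + m))
(-1 - d(0))*(-33 + s) = (-1 - (-2 + 0² - 2*0))*(-33 + 34) = (-1 - (-2 + 0 + 0))*1 = (-1 - 1*(-2))*1 = (-1 + 2)*1 = 1*1 = 1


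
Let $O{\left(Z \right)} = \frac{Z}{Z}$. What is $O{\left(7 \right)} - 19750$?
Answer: $-19749$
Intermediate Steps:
$O{\left(Z \right)} = 1$
$O{\left(7 \right)} - 19750 = 1 - 19750 = -19749$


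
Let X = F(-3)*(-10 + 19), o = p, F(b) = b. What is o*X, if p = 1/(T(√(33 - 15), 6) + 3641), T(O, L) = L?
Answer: -27/3647 ≈ -0.0074033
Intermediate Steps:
p = 1/3647 (p = 1/(6 + 3641) = 1/3647 ≈ 0.00027420)
o = 1/3647 ≈ 0.00027420
X = -27 (X = -3*(-10 + 19) = -3*9 = -27)
o*X = (1/3647)*(-27) = -27/3647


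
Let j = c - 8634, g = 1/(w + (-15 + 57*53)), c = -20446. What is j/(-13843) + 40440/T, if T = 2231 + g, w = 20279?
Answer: 3636467355770/179781934187 ≈ 20.227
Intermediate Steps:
g = 1/23285 (g = 1/(20279 + (-15 + 57*53)) = 1/(20279 + (-15 + 3021)) = 1/(20279 + 3006) = 1/23285 ≈ 4.2946e-5)
j = -29080 (j = -20446 - 8634 = -29080)
T = 51948836/23285 (T = 2231 + 1/23285 = 51948836/23285 ≈ 2231.0)
j/(-13843) + 40440/T = -29080/(-13843) + 40440/(51948836/23285) = -29080*(-1/13843) + 40440*(23285/51948836) = 29080/13843 + 235411350/12987209 = 3636467355770/179781934187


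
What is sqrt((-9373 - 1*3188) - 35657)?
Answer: I*sqrt(48218) ≈ 219.59*I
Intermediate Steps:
sqrt((-9373 - 1*3188) - 35657) = sqrt((-9373 - 3188) - 35657) = sqrt(-12561 - 35657) = sqrt(-48218) = I*sqrt(48218)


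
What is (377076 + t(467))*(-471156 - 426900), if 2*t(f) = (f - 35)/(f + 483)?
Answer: -160851895011648/475 ≈ -3.3864e+11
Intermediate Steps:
t(f) = (-35 + f)/(2*(483 + f)) (t(f) = ((f - 35)/(f + 483))/2 = ((-35 + f)/(483 + f))/2 = (-35 + f)/(2*(483 + f)))
(377076 + t(467))*(-471156 - 426900) = (377076 + (-35 + 467)/(2*(483 + 467)))*(-471156 - 426900) = (377076 + (1/2)*432/950)*(-898056) = (377076 + (1/2)*(1/950)*432)*(-898056) = (377076 + 108/475)*(-898056) = (179111208/475)*(-898056) = -160851895011648/475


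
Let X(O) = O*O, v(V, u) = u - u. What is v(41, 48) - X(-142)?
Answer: -20164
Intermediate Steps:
v(V, u) = 0
X(O) = O**2
v(41, 48) - X(-142) = 0 - 1*(-142)**2 = 0 - 1*20164 = 0 - 20164 = -20164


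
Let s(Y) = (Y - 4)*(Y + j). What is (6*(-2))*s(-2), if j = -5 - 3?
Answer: -720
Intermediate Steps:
j = -8
s(Y) = (-8 + Y)*(-4 + Y) (s(Y) = (Y - 4)*(Y - 8) = (-4 + Y)*(-8 + Y) = (-8 + Y)*(-4 + Y))
(6*(-2))*s(-2) = (6*(-2))*(32 + (-2)**2 - 12*(-2)) = -12*(32 + 4 + 24) = -12*60 = -720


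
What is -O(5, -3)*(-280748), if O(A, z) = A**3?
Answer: 35093500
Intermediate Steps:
-O(5, -3)*(-280748) = -5**3*(-280748) = -125*(-280748) = -1*(-35093500) = 35093500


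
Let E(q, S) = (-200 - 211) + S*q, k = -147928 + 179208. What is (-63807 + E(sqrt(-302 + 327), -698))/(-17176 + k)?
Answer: -16927/3526 ≈ -4.8006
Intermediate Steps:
k = 31280
E(q, S) = -411 + S*q
(-63807 + E(sqrt(-302 + 327), -698))/(-17176 + k) = (-63807 + (-411 - 698*sqrt(-302 + 327)))/(-17176 + 31280) = (-63807 + (-411 - 698*sqrt(25)))/14104 = (-63807 + (-411 - 698*5))*(1/14104) = (-63807 + (-411 - 3490))*(1/14104) = (-63807 - 3901)*(1/14104) = -67708*1/14104 = -16927/3526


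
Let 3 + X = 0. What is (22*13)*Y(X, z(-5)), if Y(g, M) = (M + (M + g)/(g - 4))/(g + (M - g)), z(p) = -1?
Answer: 858/7 ≈ 122.57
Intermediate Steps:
X = -3 (X = -3 + 0 = -3)
Y(g, M) = (M + (M + g)/(-4 + g))/M
(22*13)*Y(X, z(-5)) = (22*13)*((-3 - 3*(-1) - 1*(-3))/((-1)*(-4 - 3))) = 286*(-1*(-3 + 3 + 3)/(-7)) = 286*(-1*(-⅐)*3) = 286*(3/7) = 858/7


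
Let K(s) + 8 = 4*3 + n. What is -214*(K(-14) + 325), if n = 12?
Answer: -72974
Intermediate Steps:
K(s) = 16 (K(s) = -8 + (4*3 + 12) = -8 + (12 + 12) = -8 + 24 = 16)
-214*(K(-14) + 325) = -214*(16 + 325) = -214*341 = -72974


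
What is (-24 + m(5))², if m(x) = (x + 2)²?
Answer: 625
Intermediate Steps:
m(x) = (2 + x)²
(-24 + m(5))² = (-24 + (2 + 5)²)² = (-24 + 7²)² = (-24 + 49)² = 25² = 625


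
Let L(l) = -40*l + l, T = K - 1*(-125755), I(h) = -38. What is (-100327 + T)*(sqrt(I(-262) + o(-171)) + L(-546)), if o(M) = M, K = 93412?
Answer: 2530578960 + 118840*I*sqrt(209) ≈ 2.5306e+9 + 1.7181e+6*I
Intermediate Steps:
T = 219167 (T = 93412 - 1*(-125755) = 93412 + 125755 = 219167)
L(l) = -39*l
(-100327 + T)*(sqrt(I(-262) + o(-171)) + L(-546)) = (-100327 + 219167)*(sqrt(-38 - 171) - 39*(-546)) = 118840*(sqrt(-209) + 21294) = 118840*(I*sqrt(209) + 21294) = 118840*(21294 + I*sqrt(209)) = 2530578960 + 118840*I*sqrt(209)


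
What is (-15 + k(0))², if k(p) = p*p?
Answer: 225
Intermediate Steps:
k(p) = p²
(-15 + k(0))² = (-15 + 0²)² = (-15 + 0)² = (-15)² = 225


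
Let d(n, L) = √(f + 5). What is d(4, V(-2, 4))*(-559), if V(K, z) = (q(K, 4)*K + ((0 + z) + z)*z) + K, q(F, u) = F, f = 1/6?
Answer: -559*√186/6 ≈ -1270.6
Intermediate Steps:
f = ⅙ ≈ 0.16667
V(K, z) = K + K² + 2*z² (V(K, z) = (K*K + ((0 + z) + z)*z) + K = (K² + (z + z)*z) + K = (K² + (2*z)*z) + K = (K² + 2*z²) + K = K + K² + 2*z²)
d(n, L) = √186/6 (d(n, L) = √(⅙ + 5) = √(31/6) = √186/6)
d(4, V(-2, 4))*(-559) = (√186/6)*(-559) = -559*√186/6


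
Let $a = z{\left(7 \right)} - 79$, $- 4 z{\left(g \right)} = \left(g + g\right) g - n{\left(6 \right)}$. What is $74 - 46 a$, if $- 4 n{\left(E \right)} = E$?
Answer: $\frac{19409}{4} \approx 4852.3$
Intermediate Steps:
$n{\left(E \right)} = - \frac{E}{4}$
$z{\left(g \right)} = - \frac{3}{8} - \frac{g^{2}}{2}$ ($z{\left(g \right)} = - \frac{\left(g + g\right) g - \left(- \frac{1}{4}\right) 6}{4} = - \frac{2 g g - - \frac{3}{2}}{4} = - \frac{2 g^{2} + \frac{3}{2}}{4} = - \frac{\frac{3}{2} + 2 g^{2}}{4} = - \frac{3}{8} - \frac{g^{2}}{2}$)
$a = - \frac{831}{8}$ ($a = \left(- \frac{3}{8} - \frac{7^{2}}{2}\right) - 79 = \left(- \frac{3}{8} - \frac{49}{2}\right) - 79 = - \frac{199}{8} - 79 = - \frac{831}{8} \approx -103.88$)
$74 - 46 a = 74 - - \frac{19113}{4} = 74 + \frac{19113}{4} = \frac{19409}{4}$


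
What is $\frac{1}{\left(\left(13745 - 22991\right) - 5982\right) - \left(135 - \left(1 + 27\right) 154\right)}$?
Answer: $- \frac{1}{11051} \approx -9.049 \cdot 10^{-5}$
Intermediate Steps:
$\frac{1}{\left(\left(13745 - 22991\right) - 5982\right) - \left(135 - \left(1 + 27\right) 154\right)} = \frac{1}{\left(-9246 - 5982\right) + \left(-135 + 28 \cdot 154\right)} = \frac{1}{-15228 + \left(-135 + 4312\right)} = \frac{1}{-15228 + 4177} = \frac{1}{-11051} = - \frac{1}{11051}$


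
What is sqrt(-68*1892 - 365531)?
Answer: I*sqrt(494187) ≈ 702.98*I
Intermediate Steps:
sqrt(-68*1892 - 365531) = sqrt(-128656 - 365531) = sqrt(-494187) = I*sqrt(494187)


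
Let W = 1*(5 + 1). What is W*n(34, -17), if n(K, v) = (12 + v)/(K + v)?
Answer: -30/17 ≈ -1.7647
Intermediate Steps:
n(K, v) = (12 + v)/(K + v)
W = 6 (W = 1*6 = 6)
W*n(34, -17) = 6*((12 - 17)/(34 - 17)) = 6*(-5/17) = -30/17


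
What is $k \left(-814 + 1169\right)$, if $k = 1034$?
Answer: $367070$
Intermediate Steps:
$k \left(-814 + 1169\right) = 1034 \left(-814 + 1169\right) = 1034 \cdot 355 = 367070$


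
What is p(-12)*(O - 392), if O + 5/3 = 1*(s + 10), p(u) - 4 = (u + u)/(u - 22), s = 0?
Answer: -92080/51 ≈ -1805.5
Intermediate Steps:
p(u) = 4 + 2*u/(-22 + u) (p(u) = 4 + (u + u)/(u - 22) = 4 + (2*u)/(-22 + u) = 4 + 2*u/(-22 + u))
O = 25/3 (O = -5/3 + 1*(0 + 10) = -5/3 + 1*10 = -5/3 + 10 = 25/3 ≈ 8.3333)
p(-12)*(O - 392) = (2*(-44 + 3*(-12))/(-22 - 12))*(25/3 - 392) = (2*(-44 - 36)/(-34))*(-1151/3) = (2*(-1/34)*(-80))*(-1151/3) = (80/17)*(-1151/3) = -92080/51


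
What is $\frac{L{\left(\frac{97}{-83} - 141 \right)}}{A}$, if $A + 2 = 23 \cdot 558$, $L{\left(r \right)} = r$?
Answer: $- \frac{1475}{133132} \approx -0.011079$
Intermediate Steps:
$A = 12832$ ($A = -2 + 23 \cdot 558 = -2 + 12834 = 12832$)
$\frac{L{\left(\frac{97}{-83} - 141 \right)}}{A} = \frac{\frac{97}{-83} - 141}{12832} = \left(97 \left(- \frac{1}{83}\right) - 141\right) \frac{1}{12832} = \left(- \frac{97}{83} - 141\right) \frac{1}{12832} = \left(- \frac{11800}{83}\right) \frac{1}{12832} = - \frac{1475}{133132}$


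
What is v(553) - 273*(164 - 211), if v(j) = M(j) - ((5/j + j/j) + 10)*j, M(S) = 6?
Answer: 6749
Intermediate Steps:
v(j) = 6 - j*(11 + 5/j) (v(j) = 6 - ((5/j + j/j) + 10)*j = 6 - ((5/j + 1) + 10)*j = 6 - ((1 + 5/j) + 10)*j = 6 - (11 + 5/j)*j = 6 - j*(11 + 5/j))
v(553) - 273*(164 - 211) = (1 - 11*553) - 273*(164 - 211) = (1 - 6083) - 273*(-47) = -6082 + 12831 = 6749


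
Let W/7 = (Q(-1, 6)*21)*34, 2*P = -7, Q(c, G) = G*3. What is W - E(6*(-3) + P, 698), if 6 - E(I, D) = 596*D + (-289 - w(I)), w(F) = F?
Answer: 1011397/2 ≈ 5.0570e+5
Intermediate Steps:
Q(c, G) = 3*G
P = -7/2 (P = (½)*(-7) = -7/2 ≈ -3.5000)
E(I, D) = 295 + I - 596*D (E(I, D) = 6 - (596*D + (-289 - I)) = 6 - (-289 - I + 596*D) = 6 + (289 + I - 596*D) = 295 + I - 596*D)
W = 89964 (W = 7*(((3*6)*21)*34) = 7*((18*21)*34) = 7*(378*34) = 7*12852 = 89964)
W - E(6*(-3) + P, 698) = 89964 - (295 + (6*(-3) - 7/2) - 596*698) = 89964 - (295 + (-18 - 7/2) - 416008) = 89964 - (295 - 43/2 - 416008) = 89964 - 1*(-831469/2) = 89964 + 831469/2 = 1011397/2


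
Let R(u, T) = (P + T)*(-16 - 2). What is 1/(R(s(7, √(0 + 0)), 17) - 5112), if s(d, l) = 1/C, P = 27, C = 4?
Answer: -1/5904 ≈ -0.00016938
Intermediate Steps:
s(d, l) = ¼ (s(d, l) = 1/4 = ¼)
R(u, T) = -486 - 18*T (R(u, T) = (27 + T)*(-16 - 2) = (27 + T)*(-18) = -486 - 18*T)
1/(R(s(7, √(0 + 0)), 17) - 5112) = 1/((-486 - 18*17) - 5112) = 1/((-486 - 306) - 5112) = 1/(-792 - 5112) = 1/(-5904) = -1/5904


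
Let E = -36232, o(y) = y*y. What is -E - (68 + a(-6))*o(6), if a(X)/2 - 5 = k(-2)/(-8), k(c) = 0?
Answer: 33424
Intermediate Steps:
o(y) = y²
a(X) = 10 (a(X) = 10 + 2*(0/(-8)) = 10 + 2*(0*(-⅛)) = 10 + 2*0 = 10 + 0 = 10)
-E - (68 + a(-6))*o(6) = -1*(-36232) - (68 + 10)*6² = 36232 - 78*36 = 36232 - 1*2808 = 36232 - 2808 = 33424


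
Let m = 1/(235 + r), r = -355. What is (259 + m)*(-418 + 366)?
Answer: -404027/30 ≈ -13468.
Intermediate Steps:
m = -1/120 (m = 1/(235 - 355) = 1/(-120) = -1/120 ≈ -0.0083333)
(259 + m)*(-418 + 366) = (259 - 1/120)*(-418 + 366) = (31079/120)*(-52) = -404027/30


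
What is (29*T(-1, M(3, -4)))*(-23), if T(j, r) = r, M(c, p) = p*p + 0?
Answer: -10672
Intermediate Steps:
M(c, p) = p² (M(c, p) = p² + 0 = p²)
(29*T(-1, M(3, -4)))*(-23) = (29*(-4)²)*(-23) = (29*16)*(-23) = 464*(-23) = -10672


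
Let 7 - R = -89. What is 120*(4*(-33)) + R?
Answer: -15744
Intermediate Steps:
R = 96 (R = 7 - 1*(-89) = 7 + 89 = 96)
120*(4*(-33)) + R = 120*(4*(-33)) + 96 = 120*(-132) + 96 = -15840 + 96 = -15744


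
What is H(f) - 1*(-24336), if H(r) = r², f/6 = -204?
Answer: 1522512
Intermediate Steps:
f = -1224 (f = 6*(-204) = -1224)
H(f) - 1*(-24336) = (-1224)² - 1*(-24336) = 1498176 + 24336 = 1522512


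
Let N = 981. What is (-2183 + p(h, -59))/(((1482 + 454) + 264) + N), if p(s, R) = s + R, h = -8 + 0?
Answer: -2250/3181 ≈ -0.70732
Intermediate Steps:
h = -8
p(s, R) = R + s
(-2183 + p(h, -59))/(((1482 + 454) + 264) + N) = (-2183 + (-59 - 8))/(((1482 + 454) + 264) + 981) = (-2183 - 67)/((1936 + 264) + 981) = -2250/(2200 + 981) = -2250/3181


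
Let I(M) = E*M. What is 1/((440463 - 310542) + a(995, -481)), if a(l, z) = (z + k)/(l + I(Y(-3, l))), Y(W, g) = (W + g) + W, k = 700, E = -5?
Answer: 3950/513187731 ≈ 7.6970e-6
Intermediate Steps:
Y(W, g) = g + 2*W
I(M) = -5*M
a(l, z) = (700 + z)/(30 - 4*l) (a(l, z) = (z + 700)/(l - 5*(l + 2*(-3))) = (700 + z)/(l - 5*(l - 6)) = (700 + z)/(l - 5*(-6 + l)) = (700 + z)/(l + (30 - 5*l)) = (700 + z)/(30 - 4*l))
1/((440463 - 310542) + a(995, -481)) = 1/((440463 - 310542) + (-700 - 1*(-481))/(2*(-15 + 2*995))) = 1/(129921 + (-700 + 481)/(2*(-15 + 1990))) = 1/(129921 + (½)*(-219)/1975) = 1/(129921 + (½)*(1/1975)*(-219)) = 1/(129921 - 219/3950) = 1/(513187731/3950) = 3950/513187731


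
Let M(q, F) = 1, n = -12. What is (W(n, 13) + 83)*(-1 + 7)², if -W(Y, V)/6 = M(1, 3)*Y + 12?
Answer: 2988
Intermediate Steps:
W(Y, V) = -72 - 6*Y (W(Y, V) = -6*(1*Y + 12) = -6*(Y + 12) = -6*(12 + Y) = -72 - 6*Y)
(W(n, 13) + 83)*(-1 + 7)² = ((-72 - 6*(-12)) + 83)*(-1 + 7)² = ((-72 + 72) + 83)*6² = (0 + 83)*36 = 83*36 = 2988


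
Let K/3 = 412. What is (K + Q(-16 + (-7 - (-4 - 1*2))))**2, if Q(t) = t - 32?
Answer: 1408969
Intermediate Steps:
Q(t) = -32 + t
K = 1236 (K = 3*412 = 1236)
(K + Q(-16 + (-7 - (-4 - 1*2))))**2 = (1236 + (-32 + (-16 + (-7 - (-4 - 1*2)))))**2 = (1236 + (-32 + (-16 + (-7 - (-4 - 2)))))**2 = (1236 + (-32 + (-16 + (-7 - 1*(-6)))))**2 = (1236 + (-32 + (-16 + (-7 + 6))))**2 = (1236 + (-32 + (-16 - 1)))**2 = (1236 + (-32 - 17))**2 = (1236 - 49)**2 = 1187**2 = 1408969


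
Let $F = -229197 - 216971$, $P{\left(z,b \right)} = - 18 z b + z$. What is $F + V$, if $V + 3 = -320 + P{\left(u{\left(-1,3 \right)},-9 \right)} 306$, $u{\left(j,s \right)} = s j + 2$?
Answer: $-496369$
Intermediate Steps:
$u{\left(j,s \right)} = 2 + j s$ ($u{\left(j,s \right)} = j s + 2 = 2 + j s$)
$P{\left(z,b \right)} = z - 18 b z$ ($P{\left(z,b \right)} = - 18 b z + z = z - 18 b z$)
$F = -446168$ ($F = -229197 - 216971 = -446168$)
$V = -50201$ ($V = -3 + \left(-320 + \left(2 - 3\right) \left(1 - -162\right) 306\right) = -3 + \left(-320 + \left(2 - 3\right) \left(1 + 162\right) 306\right) = -3 + \left(-320 + \left(-1\right) 163 \cdot 306\right) = -3 - 50198 = -50201$)
$F + V = -446168 - 50201 = -496369$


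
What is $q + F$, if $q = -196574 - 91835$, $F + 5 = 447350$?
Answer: $158936$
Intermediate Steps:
$F = 447345$ ($F = -5 + 447350 = 447345$)
$q = -288409$
$q + F = -288409 + 447345 = 158936$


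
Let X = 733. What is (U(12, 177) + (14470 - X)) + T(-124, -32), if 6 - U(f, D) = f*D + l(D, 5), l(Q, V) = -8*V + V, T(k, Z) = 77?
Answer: 11731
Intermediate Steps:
l(Q, V) = -7*V
U(f, D) = 41 - D*f (U(f, D) = 6 - (f*D - 7*5) = 6 - (D*f - 35) = 6 - (-35 + D*f) = 6 + (35 - D*f) = 41 - D*f)
(U(12, 177) + (14470 - X)) + T(-124, -32) = ((41 - 1*177*12) + (14470 - 1*733)) + 77 = ((41 - 2124) + (14470 - 733)) + 77 = (-2083 + 13737) + 77 = 11654 + 77 = 11731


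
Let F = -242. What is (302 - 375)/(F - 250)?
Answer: 73/492 ≈ 0.14837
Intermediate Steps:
(302 - 375)/(F - 250) = (302 - 375)/(-242 - 250) = -73/(-492) = -73*(-1/492) = 73/492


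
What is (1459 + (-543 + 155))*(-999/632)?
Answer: -1069929/632 ≈ -1692.9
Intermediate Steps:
(1459 + (-543 + 155))*(-999/632) = (1459 - 388)*(-999*1/632) = 1071*(-999/632) = -1069929/632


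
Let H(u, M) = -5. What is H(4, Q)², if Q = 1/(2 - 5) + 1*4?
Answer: 25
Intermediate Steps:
Q = 11/3 (Q = 1/(-3) + 4 = -⅓ + 4 = 11/3 ≈ 3.6667)
H(4, Q)² = (-5)² = 25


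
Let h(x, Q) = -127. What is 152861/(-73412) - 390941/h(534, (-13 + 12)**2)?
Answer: 28680347345/9323324 ≈ 3076.2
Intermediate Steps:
152861/(-73412) - 390941/h(534, (-13 + 12)**2) = 152861/(-73412) - 390941/(-127) = 152861*(-1/73412) - 390941*(-1/127) = -152861/73412 + 390941/127 = 28680347345/9323324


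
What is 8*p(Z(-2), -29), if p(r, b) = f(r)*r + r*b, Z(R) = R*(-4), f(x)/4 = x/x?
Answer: -1600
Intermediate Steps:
f(x) = 4 (f(x) = 4*(x/x) = 4*1 = 4)
Z(R) = -4*R
p(r, b) = 4*r + b*r (p(r, b) = 4*r + r*b = 4*r + b*r)
8*p(Z(-2), -29) = 8*((-4*(-2))*(4 - 29)) = 8*(8*(-25)) = 8*(-200) = -1600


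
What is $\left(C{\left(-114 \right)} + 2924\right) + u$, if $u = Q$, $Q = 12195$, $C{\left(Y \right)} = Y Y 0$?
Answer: $15119$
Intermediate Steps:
$C{\left(Y \right)} = 0$ ($C{\left(Y \right)} = Y^{2} \cdot 0 = 0$)
$u = 12195$
$\left(C{\left(-114 \right)} + 2924\right) + u = \left(0 + 2924\right) + 12195 = 2924 + 12195 = 15119$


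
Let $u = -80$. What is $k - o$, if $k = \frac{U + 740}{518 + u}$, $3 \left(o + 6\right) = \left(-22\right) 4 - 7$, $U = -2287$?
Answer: $\frac{14951}{438} \approx 34.135$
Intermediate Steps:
$o = - \frac{113}{3}$ ($o = -6 + \frac{\left(-22\right) 4 - 7}{3} = -6 + \frac{-88 - 7}{3} = -6 + \frac{1}{3} \left(-95\right) = -6 - \frac{95}{3} = - \frac{113}{3} \approx -37.667$)
$k = - \frac{1547}{438}$ ($k = \frac{-2287 + 740}{518 - 80} = - \frac{1547}{438} \approx -3.532$)
$k - o = - \frac{1547}{438} - - \frac{113}{3} = - \frac{1547}{438} + \frac{113}{3} = \frac{14951}{438}$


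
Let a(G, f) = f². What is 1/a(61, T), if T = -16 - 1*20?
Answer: 1/1296 ≈ 0.00077160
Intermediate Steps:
T = -36 (T = -16 - 20 = -36)
1/a(61, T) = 1/((-36)²) = 1/1296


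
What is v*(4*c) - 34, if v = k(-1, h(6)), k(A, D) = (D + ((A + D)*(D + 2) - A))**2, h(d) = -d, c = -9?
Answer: -19078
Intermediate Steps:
k(A, D) = (D - A + (2 + D)*(A + D))**2 (k(A, D) = (D + ((A + D)*(2 + D) - A))**2 = (D + ((2 + D)*(A + D) - A))**2 = (D + (-A + (2 + D)*(A + D)))**2 = (D - A + (2 + D)*(A + D))**2)
v = 529 (v = (-1 + (-1*6)**2 + 3*(-1*6) - (-1)*6)**2 = (-1 + (-6)**2 + 3*(-6) - 1*(-6))**2 = (-1 + 36 - 18 + 6)**2 = 23**2 = 529)
v*(4*c) - 34 = 529*(4*(-9)) - 34 = 529*(-36) - 34 = -19044 - 34 = -19078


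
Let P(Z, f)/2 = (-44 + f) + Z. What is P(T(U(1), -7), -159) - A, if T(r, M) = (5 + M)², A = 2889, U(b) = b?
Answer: -3287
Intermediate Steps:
P(Z, f) = -88 + 2*Z + 2*f (P(Z, f) = 2*((-44 + f) + Z) = 2*(-44 + Z + f) = -88 + 2*Z + 2*f)
P(T(U(1), -7), -159) - A = (-88 + 2*(5 - 7)² + 2*(-159)) - 1*2889 = (-88 + 2*(-2)² - 318) - 2889 = (-88 + 2*4 - 318) - 2889 = (-88 + 8 - 318) - 2889 = -398 - 2889 = -3287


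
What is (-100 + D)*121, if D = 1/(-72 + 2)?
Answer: -847121/70 ≈ -12102.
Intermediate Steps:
D = -1/70 (D = 1/(-70) = -1/70 ≈ -0.014286)
(-100 + D)*121 = (-100 - 1/70)*121 = -7001/70*121 = -847121/70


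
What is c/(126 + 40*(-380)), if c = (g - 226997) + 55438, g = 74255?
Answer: 48652/7537 ≈ 6.4551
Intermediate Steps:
c = -97304 (c = (74255 - 226997) + 55438 = -152742 + 55438 = -97304)
c/(126 + 40*(-380)) = -97304/(126 + 40*(-380)) = -97304/(126 - 15200) = -97304/(-15074) = -97304*(-1/15074) = 48652/7537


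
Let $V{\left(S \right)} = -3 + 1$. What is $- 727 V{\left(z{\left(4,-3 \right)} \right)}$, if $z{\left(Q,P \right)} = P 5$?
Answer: $1454$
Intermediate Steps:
$z{\left(Q,P \right)} = 5 P$
$V{\left(S \right)} = -2$
$- 727 V{\left(z{\left(4,-3 \right)} \right)} = \left(-727\right) \left(-2\right) = 1454$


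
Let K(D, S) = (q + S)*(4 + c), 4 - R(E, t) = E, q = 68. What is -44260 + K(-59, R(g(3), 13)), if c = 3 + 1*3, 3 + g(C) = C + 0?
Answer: -43540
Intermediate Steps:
g(C) = -3 + C (g(C) = -3 + (C + 0) = -3 + C)
R(E, t) = 4 - E
c = 6 (c = 3 + 3 = 6)
K(D, S) = 680 + 10*S (K(D, S) = (68 + S)*(4 + 6) = (68 + S)*10 = 680 + 10*S)
-44260 + K(-59, R(g(3), 13)) = -44260 + (680 + 10*(4 - (-3 + 3))) = -44260 + (680 + 10*(4 - 1*0)) = -44260 + (680 + 10*(4 + 0)) = -44260 + (680 + 10*4) = -44260 + (680 + 40) = -44260 + 720 = -43540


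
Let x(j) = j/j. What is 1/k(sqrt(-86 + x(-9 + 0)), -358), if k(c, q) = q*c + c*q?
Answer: I*sqrt(85)/60860 ≈ 0.00015149*I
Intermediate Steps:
x(j) = 1
k(c, q) = 2*c*q (k(c, q) = c*q + c*q = 2*c*q)
1/k(sqrt(-86 + x(-9 + 0)), -358) = 1/(2*sqrt(-86 + 1)*(-358)) = 1/(2*sqrt(-85)*(-358)) = 1/(2*(I*sqrt(85))*(-358)) = 1/(-716*I*sqrt(85)) = I*sqrt(85)/60860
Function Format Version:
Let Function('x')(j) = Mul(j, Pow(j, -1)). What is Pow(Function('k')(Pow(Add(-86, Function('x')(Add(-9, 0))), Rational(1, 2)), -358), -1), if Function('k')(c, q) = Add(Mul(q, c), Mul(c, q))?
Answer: Mul(Rational(1, 60860), I, Pow(85, Rational(1, 2))) ≈ Mul(0.00015149, I)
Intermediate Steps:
Function('x')(j) = 1
Function('k')(c, q) = Mul(2, c, q) (Function('k')(c, q) = Add(Mul(c, q), Mul(c, q)) = Mul(2, c, q))
Pow(Function('k')(Pow(Add(-86, Function('x')(Add(-9, 0))), Rational(1, 2)), -358), -1) = Pow(Mul(2, Pow(Add(-86, 1), Rational(1, 2)), -358), -1) = Pow(Mul(2, Pow(-85, Rational(1, 2)), -358), -1) = Pow(Mul(2, Mul(I, Pow(85, Rational(1, 2))), -358), -1) = Pow(Mul(-716, I, Pow(85, Rational(1, 2))), -1) = Mul(Rational(1, 60860), I, Pow(85, Rational(1, 2)))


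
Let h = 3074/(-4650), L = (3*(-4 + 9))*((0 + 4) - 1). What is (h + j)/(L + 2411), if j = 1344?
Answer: 3123263/5710200 ≈ 0.54696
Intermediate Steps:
L = 45 (L = (3*5)*(4 - 1) = 15*3 = 45)
h = -1537/2325 (h = 3074*(-1/4650) = -1537/2325 ≈ -0.66108)
(h + j)/(L + 2411) = (-1537/2325 + 1344)/(45 + 2411) = (3123263/2325)/2456 = (3123263/2325)*(1/2456) = 3123263/5710200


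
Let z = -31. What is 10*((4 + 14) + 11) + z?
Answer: 259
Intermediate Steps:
10*((4 + 14) + 11) + z = 10*((4 + 14) + 11) - 31 = 10*(18 + 11) - 31 = 10*29 - 31 = 290 - 31 = 259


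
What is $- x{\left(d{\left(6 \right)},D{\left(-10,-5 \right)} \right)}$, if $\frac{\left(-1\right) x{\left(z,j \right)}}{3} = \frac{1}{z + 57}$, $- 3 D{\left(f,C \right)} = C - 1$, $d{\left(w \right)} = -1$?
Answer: $\frac{3}{56} \approx 0.053571$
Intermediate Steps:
$D{\left(f,C \right)} = \frac{1}{3} - \frac{C}{3}$ ($D{\left(f,C \right)} = - \frac{C - 1}{3} = - \frac{-1 + C}{3} = \frac{1}{3} - \frac{C}{3}$)
$x{\left(z,j \right)} = - \frac{3}{57 + z}$ ($x{\left(z,j \right)} = - \frac{3}{z + 57} = - \frac{3}{57 + z}$)
$- x{\left(d{\left(6 \right)},D{\left(-10,-5 \right)} \right)} = - \frac{-3}{57 - 1} = - \frac{-3}{56} = \left(-1\right) \left(- \frac{3}{56}\right) = \frac{3}{56}$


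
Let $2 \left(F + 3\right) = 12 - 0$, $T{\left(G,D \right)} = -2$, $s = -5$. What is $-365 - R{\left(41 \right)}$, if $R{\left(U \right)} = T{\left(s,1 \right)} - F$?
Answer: $-360$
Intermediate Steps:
$F = 3$ ($F = -3 + \frac{12 - 0}{2} = -3 + \frac{12 + 0}{2} = -3 + \frac{1}{2} \cdot 12 = -3 + 6 = 3$)
$R{\left(U \right)} = -5$ ($R{\left(U \right)} = -2 - 3 = -5$)
$-365 - R{\left(41 \right)} = -365 - -5 = -365 + 5 = -360$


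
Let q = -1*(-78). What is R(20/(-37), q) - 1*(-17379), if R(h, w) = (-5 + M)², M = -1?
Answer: 17415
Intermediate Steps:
q = 78
R(h, w) = 36 (R(h, w) = (-5 - 1)² = (-6)² = 36)
R(20/(-37), q) - 1*(-17379) = 36 - 1*(-17379) = 36 + 17379 = 17415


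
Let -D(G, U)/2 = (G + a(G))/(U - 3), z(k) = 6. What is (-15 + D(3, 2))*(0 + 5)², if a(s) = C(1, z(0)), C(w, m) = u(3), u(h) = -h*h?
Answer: -675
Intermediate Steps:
u(h) = -h²
C(w, m) = -9 (C(w, m) = -1*3² = -1*9 = -9)
a(s) = -9
D(G, U) = -2*(-9 + G)/(-3 + U) (D(G, U) = -2*(G - 9)/(U - 3) = -2*(-9 + G)/(-3 + U))
(-15 + D(3, 2))*(0 + 5)² = (-15 + 2*(9 - 1*3)/(-3 + 2))*(0 + 5)² = (-15 + 2*(9 - 3)/(-1))*5² = (-15 + 2*(-1)*6)*25 = (-15 - 12)*25 = -27*25 = -675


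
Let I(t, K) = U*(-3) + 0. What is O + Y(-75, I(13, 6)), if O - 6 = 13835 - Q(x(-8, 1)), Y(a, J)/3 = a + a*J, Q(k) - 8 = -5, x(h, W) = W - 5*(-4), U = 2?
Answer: 14963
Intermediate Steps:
x(h, W) = 20 + W (x(h, W) = W + 20 = 20 + W)
Q(k) = 3 (Q(k) = 8 - 5 = 3)
I(t, K) = -6 (I(t, K) = 2*(-3) + 0 = -6 + 0 = -6)
Y(a, J) = 3*a + 3*J*a (Y(a, J) = 3*(a + a*J) = 3*(a + J*a) = 3*a + 3*J*a)
O = 13838 (O = 6 + (13835 - 1*3) = 6 + (13835 - 3) = 6 + 13832 = 13838)
O + Y(-75, I(13, 6)) = 13838 + 3*(-75)*(1 - 6) = 13838 + 3*(-75)*(-5) = 13838 + 1125 = 14963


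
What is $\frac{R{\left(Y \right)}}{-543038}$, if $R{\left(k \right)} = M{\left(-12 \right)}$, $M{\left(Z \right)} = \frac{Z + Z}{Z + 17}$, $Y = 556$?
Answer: $\frac{12}{1357595} \approx 8.8392 \cdot 10^{-6}$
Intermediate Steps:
$M{\left(Z \right)} = \frac{2 Z}{17 + Z}$
$R{\left(k \right)} = - \frac{24}{5}$ ($R{\left(k \right)} = 2 \left(-12\right) \frac{1}{17 - 12} = 2 \left(-12\right) \frac{1}{5} = - \frac{24}{5}$)
$\frac{R{\left(Y \right)}}{-543038} = - \frac{24}{5 \left(-543038\right)} = \left(- \frac{24}{5}\right) \left(- \frac{1}{543038}\right) = \frac{12}{1357595}$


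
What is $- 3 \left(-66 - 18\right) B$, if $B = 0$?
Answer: $0$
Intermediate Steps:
$- 3 \left(-66 - 18\right) B = - 3 \left(-66 - 18\right) 0 = - 3 \left(\left(-84\right) 0\right) = \left(-3\right) 0 = 0$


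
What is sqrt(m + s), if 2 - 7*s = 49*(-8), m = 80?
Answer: 3*sqrt(742)/7 ≈ 11.674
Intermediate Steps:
s = 394/7 (s = 2/7 - 7*(-8) = 2/7 - 1/7*(-392) = 2/7 + 56 = 394/7 ≈ 56.286)
sqrt(m + s) = sqrt(80 + 394/7) = sqrt(954/7) = 3*sqrt(742)/7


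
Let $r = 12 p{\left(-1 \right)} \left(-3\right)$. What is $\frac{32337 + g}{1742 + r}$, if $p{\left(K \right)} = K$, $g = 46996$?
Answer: $\frac{79333}{1778} \approx 44.619$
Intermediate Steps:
$r = 36$ ($r = 12 \left(-1\right) \left(-3\right) = \left(-12\right) \left(-3\right) = 36$)
$\frac{32337 + g}{1742 + r} = \frac{32337 + 46996}{1742 + 36} = \frac{79333}{1778}$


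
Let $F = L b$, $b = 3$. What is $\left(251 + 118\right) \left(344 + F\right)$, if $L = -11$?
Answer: $114759$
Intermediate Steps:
$F = -33$ ($F = \left(-11\right) 3 = -33$)
$\left(251 + 118\right) \left(344 + F\right) = \left(251 + 118\right) \left(344 - 33\right) = 369 \cdot 311 = 114759$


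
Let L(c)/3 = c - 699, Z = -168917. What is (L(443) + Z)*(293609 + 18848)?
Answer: -53019266045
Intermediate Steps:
L(c) = -2097 + 3*c (L(c) = 3*(c - 699) = 3*(-699 + c) = -2097 + 3*c)
(L(443) + Z)*(293609 + 18848) = ((-2097 + 3*443) - 168917)*(293609 + 18848) = ((-2097 + 1329) - 168917)*312457 = (-768 - 168917)*312457 = -169685*312457 = -53019266045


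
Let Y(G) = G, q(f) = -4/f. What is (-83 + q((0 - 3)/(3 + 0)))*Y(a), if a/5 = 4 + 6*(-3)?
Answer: 5530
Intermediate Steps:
a = -70 (a = 5*(4 + 6*(-3)) = 5*(4 - 18) = 5*(-14) = -70)
(-83 + q((0 - 3)/(3 + 0)))*Y(a) = (-83 - 4*(3 + 0)/(0 - 3))*(-70) = (-83 - 4*(-1/1))*(-70) = (-83 - 4/((-3*1/3)))*(-70) = (-83 - 4/(-1))*(-70) = (-83 - 4*(-1))*(-70) = (-83 + 4)*(-70) = -79*(-70) = 5530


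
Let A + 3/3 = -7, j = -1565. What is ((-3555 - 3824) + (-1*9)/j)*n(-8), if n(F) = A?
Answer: 92385008/1565 ≈ 59032.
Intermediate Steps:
A = -8 (A = -1 - 7 = -8)
n(F) = -8
((-3555 - 3824) + (-1*9)/j)*n(-8) = ((-3555 - 3824) - 1*9/(-1565))*(-8) = (-7379 - 9*(-1/1565))*(-8) = (-7379 + 9/1565)*(-8) = -11548126/1565*(-8) = 92385008/1565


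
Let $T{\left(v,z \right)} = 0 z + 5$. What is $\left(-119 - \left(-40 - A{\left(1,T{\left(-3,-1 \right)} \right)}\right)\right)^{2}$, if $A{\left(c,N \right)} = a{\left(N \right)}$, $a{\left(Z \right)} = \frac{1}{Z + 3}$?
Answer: $\frac{398161}{64} \approx 6221.3$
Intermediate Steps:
$T{\left(v,z \right)} = 5$ ($T{\left(v,z \right)} = 0 + 5 = 5$)
$a{\left(Z \right)} = \frac{1}{3 + Z}$
$A{\left(c,N \right)} = \frac{1}{3 + N}$
$\left(-119 - \left(-40 - A{\left(1,T{\left(-3,-1 \right)} \right)}\right)\right)^{2} = \left(-119 + \left(\left(\left(-14\right) \left(-4\right) + \frac{1}{3 + 5}\right) - 16\right)\right)^{2} = \left(-119 + \left(\left(56 + \frac{1}{8}\right) - 16\right)\right)^{2} = \left(-119 + \left(\frac{449}{8} - 16\right)\right)^{2} = \left(-119 + \frac{321}{8}\right)^{2} = \left(- \frac{631}{8}\right)^{2} = \frac{398161}{64}$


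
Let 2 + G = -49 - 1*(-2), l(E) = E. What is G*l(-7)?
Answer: 343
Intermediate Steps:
G = -49 (G = -2 + (-49 - 1*(-2)) = -2 + (-49 + 2) = -2 - 47 = -49)
G*l(-7) = -49*(-7) = 343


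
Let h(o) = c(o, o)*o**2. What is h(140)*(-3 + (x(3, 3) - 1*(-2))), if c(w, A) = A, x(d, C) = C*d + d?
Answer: 30184000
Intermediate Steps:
x(d, C) = d + C*d
h(o) = o**3 (h(o) = o*o**2 = o**3)
h(140)*(-3 + (x(3, 3) - 1*(-2))) = 140**3*(-3 + (3*(1 + 3) - 1*(-2))) = 2744000*(-3 + (3*4 + 2)) = 2744000*(-3 + (12 + 2)) = 2744000*(-3 + 14) = 2744000*11 = 30184000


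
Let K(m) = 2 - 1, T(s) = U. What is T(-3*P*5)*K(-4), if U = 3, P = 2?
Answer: 3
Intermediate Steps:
T(s) = 3
K(m) = 1
T(-3*P*5)*K(-4) = 3*1 = 3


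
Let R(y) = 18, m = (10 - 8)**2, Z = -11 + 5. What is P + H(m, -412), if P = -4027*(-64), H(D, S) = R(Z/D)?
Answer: 257746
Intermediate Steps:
Z = -6
m = 4 (m = 2**2 = 4)
H(D, S) = 18
P = 257728
P + H(m, -412) = 257728 + 18 = 257746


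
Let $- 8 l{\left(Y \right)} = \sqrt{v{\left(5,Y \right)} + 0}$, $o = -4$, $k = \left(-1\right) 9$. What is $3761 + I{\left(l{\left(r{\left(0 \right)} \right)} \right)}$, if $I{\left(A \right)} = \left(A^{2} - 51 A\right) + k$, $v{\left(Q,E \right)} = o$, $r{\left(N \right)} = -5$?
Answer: $\frac{60031}{16} + \frac{51 i}{4} \approx 3751.9 + 12.75 i$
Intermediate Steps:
$k = -9$
$v{\left(Q,E \right)} = -4$
$l{\left(Y \right)} = - \frac{i}{4}$ ($l{\left(Y \right)} = - \frac{\sqrt{-4 + 0}}{8} = - \frac{\sqrt{-4}}{8} = - \frac{2 i}{8} = - \frac{i}{4}$)
$I{\left(A \right)} = -9 + A^{2} - 51 A$ ($I{\left(A \right)} = \left(A^{2} - 51 A\right) - 9 = -9 + A^{2} - 51 A$)
$3761 + I{\left(l{\left(r{\left(0 \right)} \right)} \right)} = 3761 - \left(9 + \frac{1}{16} + 51 \left(- \frac{1}{4}\right) i\right) = 3761 - \left(\frac{145}{16} - \frac{51 i}{4}\right) = \frac{60031}{16} + \frac{51 i}{4}$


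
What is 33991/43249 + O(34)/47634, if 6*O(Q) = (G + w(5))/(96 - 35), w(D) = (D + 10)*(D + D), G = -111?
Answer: 3238263805/4120245732 ≈ 0.78594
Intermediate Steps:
w(D) = 2*D*(10 + D) (w(D) = (10 + D)*(2*D) = 2*D*(10 + D))
O(Q) = 13/122 (O(Q) = ((-111 + 2*5*(10 + 5))/(96 - 35))/6 = ((-111 + 2*5*15)/61)/6 = ((-111 + 150)*(1/61))/6 = (39*(1/61))/6 = (⅙)*(39/61) = 13/122)
33991/43249 + O(34)/47634 = 33991/43249 + (13/122)/47634 = 33991*(1/43249) + (13/122)*(1/47634) = 33991/43249 + 13/5811348 = 3238263805/4120245732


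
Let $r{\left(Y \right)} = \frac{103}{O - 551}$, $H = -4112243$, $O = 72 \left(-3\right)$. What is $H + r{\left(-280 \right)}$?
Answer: $- \frac{3154090484}{767} \approx -4.1122 \cdot 10^{6}$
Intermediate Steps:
$O = -216$
$r{\left(Y \right)} = - \frac{103}{767}$ ($r{\left(Y \right)} = \frac{103}{-216 - 551} = \frac{103}{-767} = 103 \left(- \frac{1}{767}\right) = - \frac{103}{767}$)
$H + r{\left(-280 \right)} = -4112243 - \frac{103}{767} = - \frac{3154090484}{767}$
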